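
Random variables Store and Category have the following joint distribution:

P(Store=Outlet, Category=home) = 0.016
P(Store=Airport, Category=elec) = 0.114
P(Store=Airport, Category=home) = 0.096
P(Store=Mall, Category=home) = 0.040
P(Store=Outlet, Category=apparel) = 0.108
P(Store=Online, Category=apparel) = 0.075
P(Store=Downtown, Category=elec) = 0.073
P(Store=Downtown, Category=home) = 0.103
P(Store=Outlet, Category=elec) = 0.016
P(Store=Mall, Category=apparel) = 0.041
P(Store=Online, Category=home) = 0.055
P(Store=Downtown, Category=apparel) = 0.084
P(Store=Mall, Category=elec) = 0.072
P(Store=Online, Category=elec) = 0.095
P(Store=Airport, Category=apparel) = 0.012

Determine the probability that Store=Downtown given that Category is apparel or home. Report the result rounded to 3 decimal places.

P(Category=apparel) = 0.084 + 0.041 + 0.012 + 0.108 + 0.075 = 0.320.
P(Category=home) = 0.103 + 0.040 + 0.096 + 0.016 + 0.055 = 0.310.
P(Category ∈ {apparel, home}) = 0.320 + 0.310 = 0.630; P(Store=Downtown, Category ∈ {apparel, home}) = 0.084 + 0.103 = 0.187.
P(Store=Downtown | Category ∈ {apparel, home}) = 0.187/0.630 = 0.297.

0.297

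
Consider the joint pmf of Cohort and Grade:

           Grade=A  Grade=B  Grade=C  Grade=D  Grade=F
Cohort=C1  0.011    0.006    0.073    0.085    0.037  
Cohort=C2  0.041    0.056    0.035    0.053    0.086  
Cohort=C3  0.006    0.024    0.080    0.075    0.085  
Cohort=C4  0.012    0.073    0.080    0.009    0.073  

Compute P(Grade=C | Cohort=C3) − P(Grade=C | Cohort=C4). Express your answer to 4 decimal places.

P(Cohort=C3) = 0.006 + 0.024 + 0.080 + 0.075 + 0.085 = 0.270; P(Grade=C | Cohort=C3) = 0.080/0.270 = 0.29630.
P(Cohort=C4) = 0.012 + 0.073 + 0.080 + 0.009 + 0.073 = 0.247; P(Grade=C | Cohort=C4) = 0.080/0.247 = 0.32389.
Difference = -0.0276.

-0.0276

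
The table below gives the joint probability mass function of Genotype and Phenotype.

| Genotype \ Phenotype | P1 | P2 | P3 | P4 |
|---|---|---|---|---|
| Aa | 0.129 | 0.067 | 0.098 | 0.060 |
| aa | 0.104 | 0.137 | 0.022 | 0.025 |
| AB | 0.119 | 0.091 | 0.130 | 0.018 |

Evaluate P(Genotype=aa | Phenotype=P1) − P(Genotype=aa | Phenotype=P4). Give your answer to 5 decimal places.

0.05274

P(Phenotype=P1) = 0.129 + 0.104 + 0.119 = 0.352; P(Genotype=aa | Phenotype=P1) = 0.104/0.352 = 0.295455.
P(Phenotype=P4) = 0.060 + 0.025 + 0.018 = 0.103; P(Genotype=aa | Phenotype=P4) = 0.025/0.103 = 0.242718.
Difference = 0.05274.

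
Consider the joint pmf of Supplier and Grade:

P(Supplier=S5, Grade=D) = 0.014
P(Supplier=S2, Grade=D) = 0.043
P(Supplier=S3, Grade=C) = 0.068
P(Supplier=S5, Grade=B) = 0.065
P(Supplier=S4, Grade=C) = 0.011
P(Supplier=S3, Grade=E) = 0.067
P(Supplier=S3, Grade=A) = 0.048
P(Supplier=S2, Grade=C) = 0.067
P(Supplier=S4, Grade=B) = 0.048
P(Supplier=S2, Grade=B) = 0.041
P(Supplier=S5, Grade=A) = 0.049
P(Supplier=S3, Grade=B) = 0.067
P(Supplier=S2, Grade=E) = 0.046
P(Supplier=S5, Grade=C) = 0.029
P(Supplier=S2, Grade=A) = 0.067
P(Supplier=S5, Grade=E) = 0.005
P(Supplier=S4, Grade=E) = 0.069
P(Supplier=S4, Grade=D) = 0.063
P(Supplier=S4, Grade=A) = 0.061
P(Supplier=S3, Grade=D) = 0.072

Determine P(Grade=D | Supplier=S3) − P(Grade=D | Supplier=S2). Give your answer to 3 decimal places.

P(Supplier=S3) = 0.048 + 0.067 + 0.068 + 0.072 + 0.067 = 0.322; P(Grade=D | Supplier=S3) = 0.072/0.322 = 0.2236.
P(Supplier=S2) = 0.067 + 0.041 + 0.067 + 0.043 + 0.046 = 0.264; P(Grade=D | Supplier=S2) = 0.043/0.264 = 0.1629.
Difference = 0.061.

0.061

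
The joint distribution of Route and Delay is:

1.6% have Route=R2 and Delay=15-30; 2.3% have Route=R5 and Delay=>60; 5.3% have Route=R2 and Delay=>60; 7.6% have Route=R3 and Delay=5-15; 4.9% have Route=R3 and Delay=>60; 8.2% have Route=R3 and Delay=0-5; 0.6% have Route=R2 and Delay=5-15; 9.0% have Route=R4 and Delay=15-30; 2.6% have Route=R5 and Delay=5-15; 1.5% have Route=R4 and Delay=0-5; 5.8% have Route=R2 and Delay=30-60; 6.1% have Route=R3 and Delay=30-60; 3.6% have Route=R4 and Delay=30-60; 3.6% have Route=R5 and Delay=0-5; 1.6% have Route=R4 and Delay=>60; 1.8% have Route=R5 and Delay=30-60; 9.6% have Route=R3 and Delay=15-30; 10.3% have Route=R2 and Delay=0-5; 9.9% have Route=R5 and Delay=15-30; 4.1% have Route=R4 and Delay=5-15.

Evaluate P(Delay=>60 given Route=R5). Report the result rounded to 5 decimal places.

0.11386

P(Route=R5) = 0.036 + 0.026 + 0.099 + 0.018 + 0.023 = 0.202.
P(Delay=>60 | Route=R5) = 0.023/0.202 = 0.11386.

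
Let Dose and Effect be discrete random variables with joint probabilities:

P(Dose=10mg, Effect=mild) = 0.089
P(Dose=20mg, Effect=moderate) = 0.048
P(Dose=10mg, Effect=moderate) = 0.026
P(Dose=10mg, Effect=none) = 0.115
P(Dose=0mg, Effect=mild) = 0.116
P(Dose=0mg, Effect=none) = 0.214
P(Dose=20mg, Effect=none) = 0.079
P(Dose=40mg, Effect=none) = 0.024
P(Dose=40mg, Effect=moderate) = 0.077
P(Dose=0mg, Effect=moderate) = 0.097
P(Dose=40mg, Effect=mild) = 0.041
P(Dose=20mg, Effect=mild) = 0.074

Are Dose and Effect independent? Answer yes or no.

no

P(Dose=40mg) = 0.142 and P(Effect=moderate) = 0.248, so their product is 0.03522, but P(Dose=40mg, Effect=moderate) = 0.077. Since these differ, Dose and Effect are not independent.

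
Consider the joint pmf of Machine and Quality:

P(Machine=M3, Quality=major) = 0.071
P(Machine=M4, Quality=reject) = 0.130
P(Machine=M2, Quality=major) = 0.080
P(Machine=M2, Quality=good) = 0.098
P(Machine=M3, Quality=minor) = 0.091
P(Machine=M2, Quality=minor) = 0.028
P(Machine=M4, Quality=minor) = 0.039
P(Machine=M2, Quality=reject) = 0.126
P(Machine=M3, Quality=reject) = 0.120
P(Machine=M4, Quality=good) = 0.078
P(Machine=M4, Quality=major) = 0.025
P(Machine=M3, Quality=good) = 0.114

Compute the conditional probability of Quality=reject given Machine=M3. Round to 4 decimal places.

0.3030

P(Machine=M3) = 0.114 + 0.091 + 0.071 + 0.120 = 0.396.
P(Quality=reject | Machine=M3) = 0.120/0.396 = 0.3030.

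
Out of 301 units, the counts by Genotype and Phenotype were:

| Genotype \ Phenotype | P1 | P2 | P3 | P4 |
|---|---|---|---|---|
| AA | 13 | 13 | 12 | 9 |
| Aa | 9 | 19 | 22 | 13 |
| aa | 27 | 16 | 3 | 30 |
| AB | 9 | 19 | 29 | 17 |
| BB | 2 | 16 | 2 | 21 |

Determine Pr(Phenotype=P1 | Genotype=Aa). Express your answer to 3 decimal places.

0.143

Total with Genotype=Aa: 9 + 19 + 22 + 13 = 63.
P(Phenotype=P1 | Genotype=Aa) = 9/63 = 0.143.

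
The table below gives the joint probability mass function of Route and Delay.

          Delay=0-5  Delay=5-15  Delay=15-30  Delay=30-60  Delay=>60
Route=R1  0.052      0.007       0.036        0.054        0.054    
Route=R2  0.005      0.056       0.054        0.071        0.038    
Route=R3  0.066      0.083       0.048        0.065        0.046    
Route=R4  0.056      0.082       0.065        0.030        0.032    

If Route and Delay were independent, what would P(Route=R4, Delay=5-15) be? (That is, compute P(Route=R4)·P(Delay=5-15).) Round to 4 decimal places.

P(Route=R4) = 0.056 + 0.082 + 0.065 + 0.030 + 0.032 = 0.265.
P(Delay=5-15) = 0.007 + 0.056 + 0.083 + 0.082 = 0.228.
Product: 0.265 × 0.228 = 0.0604.

0.0604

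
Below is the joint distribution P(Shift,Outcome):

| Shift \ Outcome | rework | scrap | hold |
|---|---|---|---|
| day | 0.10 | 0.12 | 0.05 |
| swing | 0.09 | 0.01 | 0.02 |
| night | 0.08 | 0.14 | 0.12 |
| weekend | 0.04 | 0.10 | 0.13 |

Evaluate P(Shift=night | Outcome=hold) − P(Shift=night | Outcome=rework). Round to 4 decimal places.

P(Outcome=hold) = 0.05 + 0.02 + 0.12 + 0.13 = 0.32; P(Shift=night | Outcome=hold) = 0.12/0.32 = 0.37500.
P(Outcome=rework) = 0.10 + 0.09 + 0.08 + 0.04 = 0.31; P(Shift=night | Outcome=rework) = 0.08/0.31 = 0.25806.
Difference = 0.1169.

0.1169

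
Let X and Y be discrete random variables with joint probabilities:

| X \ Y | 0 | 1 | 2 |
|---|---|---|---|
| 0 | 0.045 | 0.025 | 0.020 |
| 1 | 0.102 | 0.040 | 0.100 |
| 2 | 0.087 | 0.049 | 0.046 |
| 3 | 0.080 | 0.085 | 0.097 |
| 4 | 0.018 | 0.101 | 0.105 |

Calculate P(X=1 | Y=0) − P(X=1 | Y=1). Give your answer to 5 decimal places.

0.17390

P(Y=0) = 0.045 + 0.102 + 0.087 + 0.080 + 0.018 = 0.332; P(X=1 | Y=0) = 0.102/0.332 = 0.307229.
P(Y=1) = 0.025 + 0.040 + 0.049 + 0.085 + 0.101 = 0.300; P(X=1 | Y=1) = 0.040/0.300 = 0.133333.
Difference = 0.17390.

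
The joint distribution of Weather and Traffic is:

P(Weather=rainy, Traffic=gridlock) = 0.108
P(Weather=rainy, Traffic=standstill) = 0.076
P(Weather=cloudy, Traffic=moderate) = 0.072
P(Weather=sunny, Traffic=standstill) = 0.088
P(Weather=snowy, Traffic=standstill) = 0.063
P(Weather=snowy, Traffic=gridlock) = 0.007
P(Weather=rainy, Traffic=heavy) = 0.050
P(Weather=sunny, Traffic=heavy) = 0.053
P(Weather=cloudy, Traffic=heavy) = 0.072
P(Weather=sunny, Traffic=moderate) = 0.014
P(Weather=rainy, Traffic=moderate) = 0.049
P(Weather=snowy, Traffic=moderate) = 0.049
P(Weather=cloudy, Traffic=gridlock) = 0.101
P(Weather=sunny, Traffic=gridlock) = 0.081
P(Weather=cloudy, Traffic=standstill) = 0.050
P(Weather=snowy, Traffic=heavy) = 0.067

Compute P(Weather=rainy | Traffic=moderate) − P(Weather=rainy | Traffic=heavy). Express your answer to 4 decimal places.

P(Traffic=moderate) = 0.014 + 0.072 + 0.049 + 0.049 = 0.184; P(Weather=rainy | Traffic=moderate) = 0.049/0.184 = 0.26630.
P(Traffic=heavy) = 0.053 + 0.072 + 0.050 + 0.067 = 0.242; P(Weather=rainy | Traffic=heavy) = 0.050/0.242 = 0.20661.
Difference = 0.0597.

0.0597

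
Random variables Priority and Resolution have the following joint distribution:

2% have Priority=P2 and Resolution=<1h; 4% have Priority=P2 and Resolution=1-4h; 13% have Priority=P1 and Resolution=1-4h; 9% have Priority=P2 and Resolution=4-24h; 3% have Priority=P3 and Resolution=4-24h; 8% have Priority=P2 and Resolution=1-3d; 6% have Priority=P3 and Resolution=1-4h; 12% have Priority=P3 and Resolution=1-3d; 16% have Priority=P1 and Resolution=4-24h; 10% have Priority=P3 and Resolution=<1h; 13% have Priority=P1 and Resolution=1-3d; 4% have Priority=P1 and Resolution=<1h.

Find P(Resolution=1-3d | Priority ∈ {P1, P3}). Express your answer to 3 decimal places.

0.325

P(Priority=P1) = 0.04 + 0.13 + 0.16 + 0.13 = 0.46.
P(Priority=P3) = 0.10 + 0.06 + 0.03 + 0.12 = 0.31.
P(Priority ∈ {P1, P3}) = 0.46 + 0.31 = 0.77; P(Resolution=1-3d, Priority ∈ {P1, P3}) = 0.13 + 0.12 = 0.25.
P(Resolution=1-3d | Priority ∈ {P1, P3}) = 0.25/0.77 = 0.325.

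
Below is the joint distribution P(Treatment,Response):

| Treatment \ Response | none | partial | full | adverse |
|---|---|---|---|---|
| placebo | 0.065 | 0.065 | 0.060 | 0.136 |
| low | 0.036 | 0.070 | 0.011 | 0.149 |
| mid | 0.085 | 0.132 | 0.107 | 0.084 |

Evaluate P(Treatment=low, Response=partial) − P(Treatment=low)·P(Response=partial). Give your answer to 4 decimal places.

-0.0010

P(Treatment=low) = 0.036 + 0.070 + 0.011 + 0.149 = 0.266.
P(Response=partial) = 0.065 + 0.070 + 0.132 = 0.267.
P(Treatment=low, Response=partial) − P(Treatment=low)P(Response=partial) = 0.070 − 0.266×0.267 = -0.0010.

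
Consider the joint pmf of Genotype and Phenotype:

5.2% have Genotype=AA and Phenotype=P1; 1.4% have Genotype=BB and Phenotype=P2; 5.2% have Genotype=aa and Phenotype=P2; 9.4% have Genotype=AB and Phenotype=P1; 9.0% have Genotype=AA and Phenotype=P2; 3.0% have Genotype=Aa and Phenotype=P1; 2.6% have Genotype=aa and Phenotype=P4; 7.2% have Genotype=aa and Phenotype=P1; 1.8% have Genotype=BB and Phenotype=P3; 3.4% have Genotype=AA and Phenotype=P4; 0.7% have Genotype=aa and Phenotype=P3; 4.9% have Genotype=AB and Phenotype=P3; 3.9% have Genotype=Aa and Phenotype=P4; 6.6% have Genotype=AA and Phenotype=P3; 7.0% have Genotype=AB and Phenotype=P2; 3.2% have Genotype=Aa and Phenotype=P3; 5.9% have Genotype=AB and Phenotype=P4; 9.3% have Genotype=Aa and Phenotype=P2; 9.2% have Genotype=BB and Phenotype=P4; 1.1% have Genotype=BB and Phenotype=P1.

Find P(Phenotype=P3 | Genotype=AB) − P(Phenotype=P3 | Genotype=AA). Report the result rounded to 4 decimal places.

P(Genotype=AB) = 0.094 + 0.070 + 0.049 + 0.059 = 0.272; P(Phenotype=P3 | Genotype=AB) = 0.049/0.272 = 0.18015.
P(Genotype=AA) = 0.052 + 0.090 + 0.066 + 0.034 = 0.242; P(Phenotype=P3 | Genotype=AA) = 0.066/0.242 = 0.27273.
Difference = -0.0926.

-0.0926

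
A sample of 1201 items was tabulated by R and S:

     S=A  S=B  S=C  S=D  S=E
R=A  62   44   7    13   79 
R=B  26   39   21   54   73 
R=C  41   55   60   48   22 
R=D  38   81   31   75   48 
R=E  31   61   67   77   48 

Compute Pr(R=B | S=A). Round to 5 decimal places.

0.13131

Total with S=A: 62 + 26 + 41 + 38 + 31 = 198.
P(R=B | S=A) = 26/198 = 0.13131.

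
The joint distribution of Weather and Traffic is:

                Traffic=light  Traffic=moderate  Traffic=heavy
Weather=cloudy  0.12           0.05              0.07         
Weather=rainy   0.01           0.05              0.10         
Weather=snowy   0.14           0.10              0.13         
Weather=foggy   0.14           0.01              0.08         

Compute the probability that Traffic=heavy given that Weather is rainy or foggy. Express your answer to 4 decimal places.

P(Weather=rainy) = 0.01 + 0.05 + 0.10 = 0.16.
P(Weather=foggy) = 0.14 + 0.01 + 0.08 = 0.23.
P(Weather ∈ {rainy, foggy}) = 0.16 + 0.23 = 0.39; P(Traffic=heavy, Weather ∈ {rainy, foggy}) = 0.10 + 0.08 = 0.18.
P(Traffic=heavy | Weather ∈ {rainy, foggy}) = 0.18/0.39 = 0.4615.

0.4615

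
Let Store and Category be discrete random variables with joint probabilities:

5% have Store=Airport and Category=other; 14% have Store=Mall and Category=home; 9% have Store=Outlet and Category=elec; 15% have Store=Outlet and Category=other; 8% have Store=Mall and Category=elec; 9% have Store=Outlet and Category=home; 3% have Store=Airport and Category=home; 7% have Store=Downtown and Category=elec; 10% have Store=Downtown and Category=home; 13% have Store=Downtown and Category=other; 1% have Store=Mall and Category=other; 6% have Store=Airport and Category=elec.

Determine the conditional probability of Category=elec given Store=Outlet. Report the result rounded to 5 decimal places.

0.27273

P(Store=Outlet) = 0.09 + 0.09 + 0.15 = 0.33.
P(Category=elec | Store=Outlet) = 0.09/0.33 = 0.27273.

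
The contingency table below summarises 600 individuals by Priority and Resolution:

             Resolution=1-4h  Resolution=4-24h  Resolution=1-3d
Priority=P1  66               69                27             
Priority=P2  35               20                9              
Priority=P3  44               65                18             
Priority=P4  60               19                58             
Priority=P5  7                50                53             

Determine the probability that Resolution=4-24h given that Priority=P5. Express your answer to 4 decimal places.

Total with Priority=P5: 7 + 50 + 53 = 110.
P(Resolution=4-24h | Priority=P5) = 50/110 = 0.4545.

0.4545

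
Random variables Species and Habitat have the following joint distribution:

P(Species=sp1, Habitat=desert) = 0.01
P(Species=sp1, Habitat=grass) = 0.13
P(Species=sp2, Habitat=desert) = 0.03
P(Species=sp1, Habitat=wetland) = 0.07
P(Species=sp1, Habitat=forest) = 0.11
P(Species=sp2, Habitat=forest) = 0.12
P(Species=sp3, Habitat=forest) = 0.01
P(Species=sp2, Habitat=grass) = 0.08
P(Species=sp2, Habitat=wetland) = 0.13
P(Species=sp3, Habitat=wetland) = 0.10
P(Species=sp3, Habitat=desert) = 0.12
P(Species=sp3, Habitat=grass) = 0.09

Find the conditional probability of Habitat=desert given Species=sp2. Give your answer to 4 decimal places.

0.0833

P(Species=sp2) = 0.12 + 0.08 + 0.13 + 0.03 = 0.36.
P(Habitat=desert | Species=sp2) = 0.03/0.36 = 0.0833.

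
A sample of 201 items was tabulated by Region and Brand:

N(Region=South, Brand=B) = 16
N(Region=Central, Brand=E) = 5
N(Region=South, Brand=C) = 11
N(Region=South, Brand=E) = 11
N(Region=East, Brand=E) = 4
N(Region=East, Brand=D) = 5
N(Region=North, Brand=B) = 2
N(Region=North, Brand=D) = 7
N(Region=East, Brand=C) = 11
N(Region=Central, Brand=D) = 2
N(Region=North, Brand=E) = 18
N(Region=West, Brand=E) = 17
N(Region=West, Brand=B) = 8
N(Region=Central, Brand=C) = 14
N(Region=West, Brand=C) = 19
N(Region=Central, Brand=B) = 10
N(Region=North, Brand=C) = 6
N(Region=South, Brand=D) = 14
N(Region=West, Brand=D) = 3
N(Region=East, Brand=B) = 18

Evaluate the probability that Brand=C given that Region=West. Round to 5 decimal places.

Total with Region=West: 8 + 19 + 3 + 17 = 47.
P(Brand=C | Region=West) = 19/47 = 0.40426.

0.40426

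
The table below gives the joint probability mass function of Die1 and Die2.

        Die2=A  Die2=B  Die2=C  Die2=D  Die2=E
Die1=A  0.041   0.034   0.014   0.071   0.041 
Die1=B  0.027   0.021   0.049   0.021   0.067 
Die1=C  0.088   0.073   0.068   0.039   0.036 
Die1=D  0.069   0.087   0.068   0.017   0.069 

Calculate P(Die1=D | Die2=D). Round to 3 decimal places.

P(Die2=D) = 0.071 + 0.021 + 0.039 + 0.017 = 0.148.
P(Die1=D | Die2=D) = 0.017/0.148 = 0.115.

0.115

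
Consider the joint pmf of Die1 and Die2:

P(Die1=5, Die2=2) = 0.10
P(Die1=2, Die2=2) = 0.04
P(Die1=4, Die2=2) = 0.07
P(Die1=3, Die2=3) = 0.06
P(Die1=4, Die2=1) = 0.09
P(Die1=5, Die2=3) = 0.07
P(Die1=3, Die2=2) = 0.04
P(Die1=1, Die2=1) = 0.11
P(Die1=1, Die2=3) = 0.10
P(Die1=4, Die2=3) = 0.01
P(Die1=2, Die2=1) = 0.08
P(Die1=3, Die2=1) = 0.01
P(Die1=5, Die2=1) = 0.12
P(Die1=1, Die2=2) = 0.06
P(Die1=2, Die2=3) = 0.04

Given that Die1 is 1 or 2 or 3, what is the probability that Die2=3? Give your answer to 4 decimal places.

0.3704

P(Die1=1) = 0.11 + 0.06 + 0.10 = 0.27.
P(Die1=2) = 0.08 + 0.04 + 0.04 = 0.16.
P(Die1=3) = 0.01 + 0.04 + 0.06 = 0.11.
P(Die1 ∈ {1, 2, 3}) = 0.27 + 0.16 + 0.11 = 0.54; P(Die2=3, Die1 ∈ {1, 2, 3}) = 0.10 + 0.04 + 0.06 = 0.20.
P(Die2=3 | Die1 ∈ {1, 2, 3}) = 0.20/0.54 = 0.3704.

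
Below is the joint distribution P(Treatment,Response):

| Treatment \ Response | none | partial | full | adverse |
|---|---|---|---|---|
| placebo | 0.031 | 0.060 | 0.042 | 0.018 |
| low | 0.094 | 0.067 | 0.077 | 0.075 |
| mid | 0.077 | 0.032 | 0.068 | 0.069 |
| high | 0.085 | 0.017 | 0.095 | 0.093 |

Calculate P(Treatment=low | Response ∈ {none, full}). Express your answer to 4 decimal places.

P(Response=none) = 0.031 + 0.094 + 0.077 + 0.085 = 0.287.
P(Response=full) = 0.042 + 0.077 + 0.068 + 0.095 = 0.282.
P(Response ∈ {none, full}) = 0.287 + 0.282 = 0.569; P(Treatment=low, Response ∈ {none, full}) = 0.094 + 0.077 = 0.171.
P(Treatment=low | Response ∈ {none, full}) = 0.171/0.569 = 0.3005.

0.3005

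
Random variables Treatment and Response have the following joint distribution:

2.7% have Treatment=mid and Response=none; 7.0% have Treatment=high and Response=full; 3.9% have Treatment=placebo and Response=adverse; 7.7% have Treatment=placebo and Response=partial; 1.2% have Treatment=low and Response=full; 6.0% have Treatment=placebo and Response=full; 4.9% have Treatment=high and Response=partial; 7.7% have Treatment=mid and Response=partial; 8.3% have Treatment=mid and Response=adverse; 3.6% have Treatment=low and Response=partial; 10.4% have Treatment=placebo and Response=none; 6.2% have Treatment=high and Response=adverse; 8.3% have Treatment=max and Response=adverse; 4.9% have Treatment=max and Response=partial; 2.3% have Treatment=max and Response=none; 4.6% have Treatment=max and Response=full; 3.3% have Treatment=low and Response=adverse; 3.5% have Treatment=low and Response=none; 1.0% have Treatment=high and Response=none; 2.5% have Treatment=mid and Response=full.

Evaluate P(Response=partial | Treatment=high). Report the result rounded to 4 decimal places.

0.2565

P(Treatment=high) = 0.010 + 0.049 + 0.070 + 0.062 = 0.191.
P(Response=partial | Treatment=high) = 0.049/0.191 = 0.2565.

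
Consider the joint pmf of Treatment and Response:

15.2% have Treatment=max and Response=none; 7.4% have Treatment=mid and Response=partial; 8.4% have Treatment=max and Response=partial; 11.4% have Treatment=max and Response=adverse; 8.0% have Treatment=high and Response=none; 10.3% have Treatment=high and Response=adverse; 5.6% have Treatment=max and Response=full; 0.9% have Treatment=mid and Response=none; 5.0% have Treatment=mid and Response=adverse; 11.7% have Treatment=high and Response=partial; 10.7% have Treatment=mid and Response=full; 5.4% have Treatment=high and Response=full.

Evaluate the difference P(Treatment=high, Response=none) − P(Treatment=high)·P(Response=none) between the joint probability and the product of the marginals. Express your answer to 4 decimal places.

-0.0053

P(Treatment=high) = 0.080 + 0.117 + 0.054 + 0.103 = 0.354.
P(Response=none) = 0.009 + 0.080 + 0.152 = 0.241.
P(Treatment=high, Response=none) − P(Treatment=high)P(Response=none) = 0.080 − 0.354×0.241 = -0.0053.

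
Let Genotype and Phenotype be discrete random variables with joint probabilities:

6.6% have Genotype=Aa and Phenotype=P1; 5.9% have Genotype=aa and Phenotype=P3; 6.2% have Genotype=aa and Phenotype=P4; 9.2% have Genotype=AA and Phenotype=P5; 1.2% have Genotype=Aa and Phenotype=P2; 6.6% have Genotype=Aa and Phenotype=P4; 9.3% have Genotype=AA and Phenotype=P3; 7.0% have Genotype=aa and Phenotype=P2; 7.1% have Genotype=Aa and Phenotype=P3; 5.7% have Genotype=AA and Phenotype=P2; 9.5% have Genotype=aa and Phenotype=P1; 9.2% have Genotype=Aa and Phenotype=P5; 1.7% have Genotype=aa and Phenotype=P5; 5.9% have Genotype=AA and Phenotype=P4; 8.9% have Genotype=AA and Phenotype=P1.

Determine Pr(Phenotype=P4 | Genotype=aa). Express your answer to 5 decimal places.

P(Genotype=aa) = 0.095 + 0.070 + 0.059 + 0.062 + 0.017 = 0.303.
P(Phenotype=P4 | Genotype=aa) = 0.062/0.303 = 0.20462.

0.20462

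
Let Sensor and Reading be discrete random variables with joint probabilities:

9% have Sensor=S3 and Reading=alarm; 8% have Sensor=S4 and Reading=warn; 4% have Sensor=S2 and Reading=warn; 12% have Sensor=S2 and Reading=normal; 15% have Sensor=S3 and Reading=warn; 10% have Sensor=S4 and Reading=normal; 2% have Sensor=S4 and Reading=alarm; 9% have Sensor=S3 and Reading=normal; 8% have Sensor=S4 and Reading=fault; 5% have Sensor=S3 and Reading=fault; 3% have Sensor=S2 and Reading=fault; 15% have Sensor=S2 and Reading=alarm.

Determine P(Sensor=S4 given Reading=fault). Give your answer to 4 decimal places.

0.5000

P(Reading=fault) = 0.03 + 0.05 + 0.08 = 0.16.
P(Sensor=S4 | Reading=fault) = 0.08/0.16 = 0.5000.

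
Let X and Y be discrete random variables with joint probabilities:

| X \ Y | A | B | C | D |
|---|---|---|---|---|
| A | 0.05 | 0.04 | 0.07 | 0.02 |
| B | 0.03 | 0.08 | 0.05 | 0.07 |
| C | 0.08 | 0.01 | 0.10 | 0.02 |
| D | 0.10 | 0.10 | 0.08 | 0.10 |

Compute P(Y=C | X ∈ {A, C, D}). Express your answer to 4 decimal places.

P(X=A) = 0.05 + 0.04 + 0.07 + 0.02 = 0.18.
P(X=C) = 0.08 + 0.01 + 0.10 + 0.02 = 0.21.
P(X=D) = 0.10 + 0.10 + 0.08 + 0.10 = 0.38.
P(X ∈ {A, C, D}) = 0.18 + 0.21 + 0.38 = 0.77; P(Y=C, X ∈ {A, C, D}) = 0.07 + 0.10 + 0.08 = 0.25.
P(Y=C | X ∈ {A, C, D}) = 0.25/0.77 = 0.3247.

0.3247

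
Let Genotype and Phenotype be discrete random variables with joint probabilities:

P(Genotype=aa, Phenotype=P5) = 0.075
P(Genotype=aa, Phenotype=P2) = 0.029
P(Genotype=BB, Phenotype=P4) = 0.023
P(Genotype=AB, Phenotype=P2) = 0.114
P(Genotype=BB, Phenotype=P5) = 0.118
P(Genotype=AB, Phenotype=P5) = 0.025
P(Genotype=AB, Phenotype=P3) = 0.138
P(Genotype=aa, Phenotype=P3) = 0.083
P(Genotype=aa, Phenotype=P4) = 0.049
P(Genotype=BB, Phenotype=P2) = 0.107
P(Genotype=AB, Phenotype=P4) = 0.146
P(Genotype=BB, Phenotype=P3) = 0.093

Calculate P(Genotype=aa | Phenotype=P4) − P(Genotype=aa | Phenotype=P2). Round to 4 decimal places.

0.1088

P(Phenotype=P4) = 0.049 + 0.146 + 0.023 = 0.218; P(Genotype=aa | Phenotype=P4) = 0.049/0.218 = 0.22477.
P(Phenotype=P2) = 0.029 + 0.114 + 0.107 = 0.250; P(Genotype=aa | Phenotype=P2) = 0.029/0.250 = 0.11600.
Difference = 0.1088.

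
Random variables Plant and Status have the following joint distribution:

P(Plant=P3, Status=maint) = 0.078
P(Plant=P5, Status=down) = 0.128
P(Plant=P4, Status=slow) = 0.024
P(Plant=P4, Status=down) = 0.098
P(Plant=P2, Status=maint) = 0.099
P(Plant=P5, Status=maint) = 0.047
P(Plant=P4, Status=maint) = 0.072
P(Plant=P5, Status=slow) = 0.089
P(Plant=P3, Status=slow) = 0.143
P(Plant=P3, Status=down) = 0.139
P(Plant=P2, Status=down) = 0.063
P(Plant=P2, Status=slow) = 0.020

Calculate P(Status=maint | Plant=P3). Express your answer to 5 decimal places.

0.21667

P(Plant=P3) = 0.143 + 0.139 + 0.078 = 0.360.
P(Status=maint | Plant=P3) = 0.078/0.360 = 0.21667.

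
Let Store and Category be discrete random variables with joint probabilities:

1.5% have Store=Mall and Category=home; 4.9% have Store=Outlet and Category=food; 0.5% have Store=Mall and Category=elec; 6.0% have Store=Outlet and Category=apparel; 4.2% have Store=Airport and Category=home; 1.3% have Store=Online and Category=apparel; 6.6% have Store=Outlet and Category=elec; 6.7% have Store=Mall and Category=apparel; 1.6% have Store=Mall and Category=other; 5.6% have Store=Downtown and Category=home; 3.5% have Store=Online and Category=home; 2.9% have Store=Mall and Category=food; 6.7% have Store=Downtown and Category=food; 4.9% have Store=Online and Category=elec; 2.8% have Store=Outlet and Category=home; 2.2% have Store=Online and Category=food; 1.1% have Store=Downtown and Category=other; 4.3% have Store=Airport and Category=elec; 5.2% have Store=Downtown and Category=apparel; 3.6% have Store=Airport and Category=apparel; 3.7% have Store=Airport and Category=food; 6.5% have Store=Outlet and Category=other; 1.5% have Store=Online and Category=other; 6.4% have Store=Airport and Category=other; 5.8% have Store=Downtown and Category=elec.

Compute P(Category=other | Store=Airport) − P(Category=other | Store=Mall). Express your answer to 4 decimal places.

P(Store=Airport) = 0.037 + 0.036 + 0.043 + 0.042 + 0.064 = 0.222; P(Category=other | Store=Airport) = 0.064/0.222 = 0.28829.
P(Store=Mall) = 0.029 + 0.067 + 0.005 + 0.015 + 0.016 = 0.132; P(Category=other | Store=Mall) = 0.016/0.132 = 0.12121.
Difference = 0.1671.

0.1671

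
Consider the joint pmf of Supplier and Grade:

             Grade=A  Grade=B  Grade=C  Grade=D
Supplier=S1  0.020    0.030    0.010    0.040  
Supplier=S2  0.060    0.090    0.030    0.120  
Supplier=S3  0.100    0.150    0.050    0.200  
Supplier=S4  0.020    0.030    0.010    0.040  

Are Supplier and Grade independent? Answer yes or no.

yes

Every cell satisfies P(Supplier,Grade) = P(Supplier)·P(Grade). For instance P(Supplier=S2) = 0.300, P(Grade=C) = 0.100, and 0.300×0.100 = 0.030 matches the joint entry. So Supplier and Grade are independent.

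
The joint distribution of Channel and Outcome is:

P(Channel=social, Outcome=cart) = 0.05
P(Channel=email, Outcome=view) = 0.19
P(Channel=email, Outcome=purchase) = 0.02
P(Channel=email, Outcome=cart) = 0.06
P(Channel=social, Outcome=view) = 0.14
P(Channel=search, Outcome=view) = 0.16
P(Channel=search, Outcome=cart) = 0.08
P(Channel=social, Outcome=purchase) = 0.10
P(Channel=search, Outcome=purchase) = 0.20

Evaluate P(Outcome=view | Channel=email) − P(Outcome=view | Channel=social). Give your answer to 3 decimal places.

P(Channel=email) = 0.19 + 0.06 + 0.02 = 0.27; P(Outcome=view | Channel=email) = 0.19/0.27 = 0.7037.
P(Channel=social) = 0.14 + 0.05 + 0.10 = 0.29; P(Outcome=view | Channel=social) = 0.14/0.29 = 0.4828.
Difference = 0.221.

0.221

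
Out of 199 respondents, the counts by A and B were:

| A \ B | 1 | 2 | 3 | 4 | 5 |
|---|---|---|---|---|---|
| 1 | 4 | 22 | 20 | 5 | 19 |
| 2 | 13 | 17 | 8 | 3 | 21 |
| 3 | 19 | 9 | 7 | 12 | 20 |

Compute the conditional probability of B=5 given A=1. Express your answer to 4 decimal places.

0.2714

Total with A=1: 4 + 22 + 20 + 5 + 19 = 70.
P(B=5 | A=1) = 19/70 = 0.2714.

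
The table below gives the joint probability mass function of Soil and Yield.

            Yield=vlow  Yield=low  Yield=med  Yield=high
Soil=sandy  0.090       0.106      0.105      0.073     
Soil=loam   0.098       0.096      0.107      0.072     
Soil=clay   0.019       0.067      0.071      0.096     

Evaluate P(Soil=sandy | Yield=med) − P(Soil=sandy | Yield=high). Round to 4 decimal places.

P(Yield=med) = 0.105 + 0.107 + 0.071 = 0.283; P(Soil=sandy | Yield=med) = 0.105/0.283 = 0.37102.
P(Yield=high) = 0.073 + 0.072 + 0.096 = 0.241; P(Soil=sandy | Yield=high) = 0.073/0.241 = 0.30290.
Difference = 0.0681.

0.0681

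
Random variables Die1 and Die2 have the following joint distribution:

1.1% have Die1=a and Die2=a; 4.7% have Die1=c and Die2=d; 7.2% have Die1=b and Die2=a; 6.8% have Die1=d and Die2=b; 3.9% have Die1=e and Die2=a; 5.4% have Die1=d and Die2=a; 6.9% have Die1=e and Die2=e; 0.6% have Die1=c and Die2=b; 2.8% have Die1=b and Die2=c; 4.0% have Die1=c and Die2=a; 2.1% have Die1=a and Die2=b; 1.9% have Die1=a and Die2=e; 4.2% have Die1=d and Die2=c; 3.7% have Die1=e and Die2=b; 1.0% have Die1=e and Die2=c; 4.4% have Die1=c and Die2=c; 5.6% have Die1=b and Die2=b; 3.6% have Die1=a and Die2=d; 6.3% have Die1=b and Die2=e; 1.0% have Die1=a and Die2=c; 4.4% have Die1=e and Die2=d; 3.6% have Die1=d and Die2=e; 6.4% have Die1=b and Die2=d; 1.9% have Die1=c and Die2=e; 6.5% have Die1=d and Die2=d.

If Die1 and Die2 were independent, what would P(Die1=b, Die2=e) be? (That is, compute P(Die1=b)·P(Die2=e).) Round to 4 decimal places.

0.0583

P(Die1=b) = 0.072 + 0.056 + 0.028 + 0.064 + 0.063 = 0.283.
P(Die2=e) = 0.019 + 0.063 + 0.019 + 0.036 + 0.069 = 0.206.
Product: 0.283 × 0.206 = 0.0583.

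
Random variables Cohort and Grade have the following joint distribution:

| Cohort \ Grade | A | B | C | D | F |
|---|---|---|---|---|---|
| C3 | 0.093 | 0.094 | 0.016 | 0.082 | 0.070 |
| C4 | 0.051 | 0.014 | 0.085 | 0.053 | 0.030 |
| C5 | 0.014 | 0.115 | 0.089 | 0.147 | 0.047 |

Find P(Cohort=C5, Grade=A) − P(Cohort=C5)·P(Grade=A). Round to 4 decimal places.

-0.0511

P(Cohort=C5) = 0.014 + 0.115 + 0.089 + 0.147 + 0.047 = 0.412.
P(Grade=A) = 0.093 + 0.051 + 0.014 = 0.158.
P(Cohort=C5, Grade=A) − P(Cohort=C5)P(Grade=A) = 0.014 − 0.412×0.158 = -0.0511.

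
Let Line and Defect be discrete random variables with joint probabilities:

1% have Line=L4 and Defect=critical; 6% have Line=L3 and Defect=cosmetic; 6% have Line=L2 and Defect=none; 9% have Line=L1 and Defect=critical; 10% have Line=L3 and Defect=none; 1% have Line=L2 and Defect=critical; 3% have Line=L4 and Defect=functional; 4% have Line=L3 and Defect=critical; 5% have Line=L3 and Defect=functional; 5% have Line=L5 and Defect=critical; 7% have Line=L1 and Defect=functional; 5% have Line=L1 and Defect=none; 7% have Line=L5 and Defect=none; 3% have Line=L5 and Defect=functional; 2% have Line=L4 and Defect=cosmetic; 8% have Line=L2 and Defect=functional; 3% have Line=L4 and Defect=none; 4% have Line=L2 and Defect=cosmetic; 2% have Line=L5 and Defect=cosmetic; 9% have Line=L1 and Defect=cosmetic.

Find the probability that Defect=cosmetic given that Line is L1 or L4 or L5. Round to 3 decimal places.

P(Line=L1) = 0.05 + 0.09 + 0.07 + 0.09 = 0.30.
P(Line=L4) = 0.03 + 0.02 + 0.03 + 0.01 = 0.09.
P(Line=L5) = 0.07 + 0.02 + 0.03 + 0.05 = 0.17.
P(Line ∈ {L1, L4, L5}) = 0.30 + 0.09 + 0.17 = 0.56; P(Defect=cosmetic, Line ∈ {L1, L4, L5}) = 0.09 + 0.02 + 0.02 = 0.13.
P(Defect=cosmetic | Line ∈ {L1, L4, L5}) = 0.13/0.56 = 0.232.

0.232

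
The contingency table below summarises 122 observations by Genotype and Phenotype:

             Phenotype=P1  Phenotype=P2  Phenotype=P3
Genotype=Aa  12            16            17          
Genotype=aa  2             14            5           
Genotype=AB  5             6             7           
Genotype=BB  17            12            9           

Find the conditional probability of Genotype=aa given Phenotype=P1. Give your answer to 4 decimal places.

0.0556

Total with Phenotype=P1: 12 + 2 + 5 + 17 = 36.
P(Genotype=aa | Phenotype=P1) = 2/36 = 0.0556.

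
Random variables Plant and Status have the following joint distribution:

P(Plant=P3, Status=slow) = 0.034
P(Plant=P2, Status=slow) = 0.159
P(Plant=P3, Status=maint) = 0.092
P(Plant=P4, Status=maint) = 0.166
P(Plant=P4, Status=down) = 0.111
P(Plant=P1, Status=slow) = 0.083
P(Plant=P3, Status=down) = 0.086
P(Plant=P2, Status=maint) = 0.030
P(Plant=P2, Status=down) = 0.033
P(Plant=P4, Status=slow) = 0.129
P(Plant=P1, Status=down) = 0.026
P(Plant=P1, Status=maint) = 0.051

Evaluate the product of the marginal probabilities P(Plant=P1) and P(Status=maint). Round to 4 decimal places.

0.0542

P(Plant=P1) = 0.083 + 0.026 + 0.051 = 0.160.
P(Status=maint) = 0.051 + 0.030 + 0.092 + 0.166 = 0.339.
Product: 0.160 × 0.339 = 0.0542.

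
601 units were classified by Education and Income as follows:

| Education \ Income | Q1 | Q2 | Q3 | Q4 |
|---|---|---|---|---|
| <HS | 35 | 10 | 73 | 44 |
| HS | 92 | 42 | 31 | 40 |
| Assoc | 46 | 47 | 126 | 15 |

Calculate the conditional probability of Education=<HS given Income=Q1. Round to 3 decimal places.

0.202

Total with Income=Q1: 35 + 92 + 46 = 173.
P(Education=<HS | Income=Q1) = 35/173 = 0.202.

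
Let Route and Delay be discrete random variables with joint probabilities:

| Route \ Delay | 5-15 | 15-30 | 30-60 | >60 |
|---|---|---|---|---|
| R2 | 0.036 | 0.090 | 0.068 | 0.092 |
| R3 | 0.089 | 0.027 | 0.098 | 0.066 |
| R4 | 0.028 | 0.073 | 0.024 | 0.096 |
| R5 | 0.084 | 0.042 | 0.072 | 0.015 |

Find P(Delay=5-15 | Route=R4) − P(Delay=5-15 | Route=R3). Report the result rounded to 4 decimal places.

-0.1912

P(Route=R4) = 0.028 + 0.073 + 0.024 + 0.096 = 0.221; P(Delay=5-15 | Route=R4) = 0.028/0.221 = 0.12670.
P(Route=R3) = 0.089 + 0.027 + 0.098 + 0.066 = 0.280; P(Delay=5-15 | Route=R3) = 0.089/0.280 = 0.31786.
Difference = -0.1912.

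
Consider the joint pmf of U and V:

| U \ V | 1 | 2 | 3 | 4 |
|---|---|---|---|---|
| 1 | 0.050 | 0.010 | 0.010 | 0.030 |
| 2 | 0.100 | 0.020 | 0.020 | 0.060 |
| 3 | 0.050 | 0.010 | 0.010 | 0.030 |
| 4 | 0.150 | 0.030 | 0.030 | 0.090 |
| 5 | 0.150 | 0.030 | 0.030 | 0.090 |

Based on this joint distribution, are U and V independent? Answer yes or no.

yes

Every cell satisfies P(U,V) = P(U)·P(V). For instance P(U=4) = 0.300, P(V=1) = 0.500, and 0.300×0.500 = 0.150 matches the joint entry. So U and V are independent.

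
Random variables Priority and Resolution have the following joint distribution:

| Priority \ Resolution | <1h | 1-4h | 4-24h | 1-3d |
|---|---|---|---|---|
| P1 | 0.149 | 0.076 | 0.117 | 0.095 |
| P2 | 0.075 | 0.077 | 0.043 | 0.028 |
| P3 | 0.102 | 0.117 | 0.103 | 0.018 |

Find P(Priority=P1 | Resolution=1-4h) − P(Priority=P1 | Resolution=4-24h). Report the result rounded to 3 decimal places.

-0.163

P(Resolution=1-4h) = 0.076 + 0.077 + 0.117 = 0.270; P(Priority=P1 | Resolution=1-4h) = 0.076/0.270 = 0.2815.
P(Resolution=4-24h) = 0.117 + 0.043 + 0.103 = 0.263; P(Priority=P1 | Resolution=4-24h) = 0.117/0.263 = 0.4449.
Difference = -0.163.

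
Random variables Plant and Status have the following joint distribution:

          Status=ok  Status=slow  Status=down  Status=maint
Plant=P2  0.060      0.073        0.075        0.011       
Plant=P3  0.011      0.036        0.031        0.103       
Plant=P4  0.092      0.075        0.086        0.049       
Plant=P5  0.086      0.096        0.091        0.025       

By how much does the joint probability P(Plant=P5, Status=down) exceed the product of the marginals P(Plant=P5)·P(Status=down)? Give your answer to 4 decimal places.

P(Plant=P5) = 0.086 + 0.096 + 0.091 + 0.025 = 0.298.
P(Status=down) = 0.075 + 0.031 + 0.086 + 0.091 = 0.283.
P(Plant=P5, Status=down) − P(Plant=P5)P(Status=down) = 0.091 − 0.298×0.283 = 0.0067.

0.0067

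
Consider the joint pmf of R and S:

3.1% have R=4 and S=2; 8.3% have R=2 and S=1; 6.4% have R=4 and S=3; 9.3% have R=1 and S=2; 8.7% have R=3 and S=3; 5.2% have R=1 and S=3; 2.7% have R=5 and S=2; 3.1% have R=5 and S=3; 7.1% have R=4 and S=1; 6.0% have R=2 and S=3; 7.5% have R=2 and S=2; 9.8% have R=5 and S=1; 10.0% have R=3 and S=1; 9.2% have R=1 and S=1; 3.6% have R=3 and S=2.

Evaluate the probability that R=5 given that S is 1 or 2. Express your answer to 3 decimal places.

P(S=1) = 0.092 + 0.083 + 0.100 + 0.071 + 0.098 = 0.444.
P(S=2) = 0.093 + 0.075 + 0.036 + 0.031 + 0.027 = 0.262.
P(S ∈ {1, 2}) = 0.444 + 0.262 = 0.706; P(R=5, S ∈ {1, 2}) = 0.098 + 0.027 = 0.125.
P(R=5 | S ∈ {1, 2}) = 0.125/0.706 = 0.177.

0.177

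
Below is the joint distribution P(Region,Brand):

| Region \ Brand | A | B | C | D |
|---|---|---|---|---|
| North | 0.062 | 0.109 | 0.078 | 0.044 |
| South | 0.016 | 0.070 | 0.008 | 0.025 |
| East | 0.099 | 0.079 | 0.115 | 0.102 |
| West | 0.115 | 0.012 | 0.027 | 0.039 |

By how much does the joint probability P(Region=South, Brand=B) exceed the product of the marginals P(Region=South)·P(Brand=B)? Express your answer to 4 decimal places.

0.0379

P(Region=South) = 0.016 + 0.070 + 0.008 + 0.025 = 0.119.
P(Brand=B) = 0.109 + 0.070 + 0.079 + 0.012 = 0.270.
P(Region=South, Brand=B) − P(Region=South)P(Brand=B) = 0.070 − 0.119×0.270 = 0.0379.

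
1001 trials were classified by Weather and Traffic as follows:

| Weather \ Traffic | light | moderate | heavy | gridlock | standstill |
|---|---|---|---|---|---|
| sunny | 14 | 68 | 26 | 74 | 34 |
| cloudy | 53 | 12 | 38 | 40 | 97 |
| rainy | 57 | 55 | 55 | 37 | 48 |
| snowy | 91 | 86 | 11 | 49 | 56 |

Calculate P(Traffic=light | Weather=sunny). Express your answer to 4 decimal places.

Total with Weather=sunny: 14 + 68 + 26 + 74 + 34 = 216.
P(Traffic=light | Weather=sunny) = 14/216 = 0.0648.

0.0648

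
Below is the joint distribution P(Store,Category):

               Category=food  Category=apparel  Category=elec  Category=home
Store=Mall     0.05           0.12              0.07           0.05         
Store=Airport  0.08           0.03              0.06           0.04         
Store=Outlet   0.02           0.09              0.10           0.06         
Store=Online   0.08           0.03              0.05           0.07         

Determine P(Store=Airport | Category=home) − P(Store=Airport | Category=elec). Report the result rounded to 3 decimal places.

-0.032

P(Category=home) = 0.05 + 0.04 + 0.06 + 0.07 = 0.22; P(Store=Airport | Category=home) = 0.04/0.22 = 0.1818.
P(Category=elec) = 0.07 + 0.06 + 0.10 + 0.05 = 0.28; P(Store=Airport | Category=elec) = 0.06/0.28 = 0.2143.
Difference = -0.032.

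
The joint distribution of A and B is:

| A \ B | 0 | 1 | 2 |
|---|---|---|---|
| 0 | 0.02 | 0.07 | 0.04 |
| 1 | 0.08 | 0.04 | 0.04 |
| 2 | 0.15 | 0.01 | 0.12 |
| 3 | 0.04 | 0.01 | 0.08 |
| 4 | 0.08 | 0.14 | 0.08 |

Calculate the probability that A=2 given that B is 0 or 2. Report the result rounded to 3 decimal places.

0.370

P(B=0) = 0.02 + 0.08 + 0.15 + 0.04 + 0.08 = 0.37.
P(B=2) = 0.04 + 0.04 + 0.12 + 0.08 + 0.08 = 0.36.
P(B ∈ {0, 2}) = 0.37 + 0.36 = 0.73; P(A=2, B ∈ {0, 2}) = 0.15 + 0.12 = 0.27.
P(A=2 | B ∈ {0, 2}) = 0.27/0.73 = 0.370.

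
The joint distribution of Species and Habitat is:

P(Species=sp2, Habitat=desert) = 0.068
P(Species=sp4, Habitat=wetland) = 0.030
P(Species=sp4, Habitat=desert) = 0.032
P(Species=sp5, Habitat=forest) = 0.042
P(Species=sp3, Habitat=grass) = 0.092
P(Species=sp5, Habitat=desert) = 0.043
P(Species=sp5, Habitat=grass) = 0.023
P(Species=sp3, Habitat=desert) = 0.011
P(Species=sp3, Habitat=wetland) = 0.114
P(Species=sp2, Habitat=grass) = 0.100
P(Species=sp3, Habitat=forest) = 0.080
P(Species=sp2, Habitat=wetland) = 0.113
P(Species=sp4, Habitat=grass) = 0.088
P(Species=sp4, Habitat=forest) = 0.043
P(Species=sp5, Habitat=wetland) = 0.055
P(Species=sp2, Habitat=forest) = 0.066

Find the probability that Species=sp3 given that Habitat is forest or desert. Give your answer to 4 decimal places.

P(Habitat=forest) = 0.066 + 0.080 + 0.043 + 0.042 = 0.231.
P(Habitat=desert) = 0.068 + 0.011 + 0.032 + 0.043 = 0.154.
P(Habitat ∈ {forest, desert}) = 0.231 + 0.154 = 0.385; P(Species=sp3, Habitat ∈ {forest, desert}) = 0.080 + 0.011 = 0.091.
P(Species=sp3 | Habitat ∈ {forest, desert}) = 0.091/0.385 = 0.2364.

0.2364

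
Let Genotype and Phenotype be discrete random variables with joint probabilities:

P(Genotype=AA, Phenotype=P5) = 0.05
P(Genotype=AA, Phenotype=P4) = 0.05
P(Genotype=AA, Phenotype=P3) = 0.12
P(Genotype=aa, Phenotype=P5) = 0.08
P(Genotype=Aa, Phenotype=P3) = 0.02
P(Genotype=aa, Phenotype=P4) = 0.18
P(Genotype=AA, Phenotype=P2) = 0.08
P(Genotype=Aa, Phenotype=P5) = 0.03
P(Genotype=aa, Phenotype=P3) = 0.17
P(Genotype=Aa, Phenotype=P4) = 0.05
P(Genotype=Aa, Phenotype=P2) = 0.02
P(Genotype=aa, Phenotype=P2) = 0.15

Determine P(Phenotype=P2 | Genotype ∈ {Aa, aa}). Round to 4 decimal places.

0.2429

P(Genotype=Aa) = 0.02 + 0.02 + 0.05 + 0.03 = 0.12.
P(Genotype=aa) = 0.15 + 0.17 + 0.18 + 0.08 = 0.58.
P(Genotype ∈ {Aa, aa}) = 0.12 + 0.58 = 0.70; P(Phenotype=P2, Genotype ∈ {Aa, aa}) = 0.02 + 0.15 = 0.17.
P(Phenotype=P2 | Genotype ∈ {Aa, aa}) = 0.17/0.70 = 0.2429.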